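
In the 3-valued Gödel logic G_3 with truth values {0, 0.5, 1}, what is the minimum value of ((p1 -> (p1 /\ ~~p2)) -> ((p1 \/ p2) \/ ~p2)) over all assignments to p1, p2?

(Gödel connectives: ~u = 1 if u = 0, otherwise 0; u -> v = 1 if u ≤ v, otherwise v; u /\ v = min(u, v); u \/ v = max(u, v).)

The minimum is attained at p1 = 0, p2 = 0.5:
  ~p2: Gödel ¬ of 0.5 = 0 (operand ≠ 0)
  ~~p2: Gödel ¬ of 0 = 1 (operand is 0)
  (p1 /\ ~~p2) = min(0, 1) = 0
  (p1 -> (p1 /\ ~~p2)): 0 ≤ 0, so result = 1
  (p1 \/ p2) = max(0, 0.5) = 0.5
  ~p2: Gödel ¬ of 0.5 = 0 (operand ≠ 0)
  ((p1 \/ p2) \/ ~p2) = max(0.5, 0) = 0.5
  ((p1 -> (p1 /\ ~~p2)) -> ((p1 \/ p2) \/ ~p2)): 1 > 0.5, so result = 0.5
Checking all 9 assignments confirms none give a value below 0.50.

0.50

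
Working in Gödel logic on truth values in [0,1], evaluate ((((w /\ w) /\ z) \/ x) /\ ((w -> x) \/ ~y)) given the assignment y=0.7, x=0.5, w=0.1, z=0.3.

0.50

(w /\ w) = min(0.1, 0.1) = 0.1
((w /\ w) /\ z) = min(0.1, 0.3) = 0.1
(((w /\ w) /\ z) \/ x) = max(0.1, 0.5) = 0.5
(w -> x): 0.1 ≤ 0.5, so result = 1
~y: Gödel ¬ of 0.7 = 0 (operand ≠ 0)
((w -> x) \/ ~y) = max(1, 0) = 1
((((w /\ w) /\ z) \/ x) /\ ((w -> x) \/ ~y)) = min(0.5, 1) = 0.5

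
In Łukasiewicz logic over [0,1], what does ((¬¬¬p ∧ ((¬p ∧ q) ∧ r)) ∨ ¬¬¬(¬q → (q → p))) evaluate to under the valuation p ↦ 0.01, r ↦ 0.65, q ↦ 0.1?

¬p: Łukasiewicz ¬ gives 1 − 0.01 = 0.99
¬¬p: Łukasiewicz ¬ gives 1 − 0.99 = 0.01
¬¬¬p: Łukasiewicz ¬ gives 1 − 0.01 = 0.99
¬p: Łukasiewicz ¬ gives 1 − 0.01 = 0.99
(¬p ∧ q) = min(0.99, 0.1) = 0.1
((¬p ∧ q) ∧ r) = min(0.1, 0.65) = 0.1
(¬¬¬p ∧ ((¬p ∧ q) ∧ r)) = min(0.99, 0.1) = 0.1
¬q: Łukasiewicz ¬ gives 1 − 0.1 = 0.9
(q → p): min(1, 1 − 0.1 + 0.01) = 0.91
(¬q → (q → p)): min(1, 1 − 0.9 + 0.91) = 1
¬(¬q → (q → p)): Łukasiewicz ¬ gives 1 − 1 = 0
¬¬(¬q → (q → p)): Łukasiewicz ¬ gives 1 − 0 = 1
¬¬¬(¬q → (q → p)): Łukasiewicz ¬ gives 1 − 1 = 0
((¬¬¬p ∧ ((¬p ∧ q) ∧ r)) ∨ ¬¬¬(¬q → (q → p))) = max(0.1, 0) = 0.1

0.10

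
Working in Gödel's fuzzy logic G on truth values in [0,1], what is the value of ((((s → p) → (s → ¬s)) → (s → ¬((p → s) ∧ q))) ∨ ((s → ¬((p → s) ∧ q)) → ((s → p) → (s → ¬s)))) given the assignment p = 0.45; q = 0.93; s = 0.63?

(s → p): 0.63 > 0.45, so result = 0.45
¬s: Gödel ¬ of 0.63 = 0 (operand ≠ 0)
(s → ¬s): 0.63 > 0, so result = 0
((s → p) → (s → ¬s)): 0.45 > 0, so result = 0
(p → s): 0.45 ≤ 0.63, so result = 1
((p → s) ∧ q) = min(1, 0.93) = 0.93
¬((p → s) ∧ q): Gödel ¬ of 0.93 = 0 (operand ≠ 0)
(s → ¬((p → s) ∧ q)): 0.63 > 0, so result = 0
(((s → p) → (s → ¬s)) → (s → ¬((p → s) ∧ q))): 0 ≤ 0, so result = 1
(p → s): 0.45 ≤ 0.63, so result = 1
((p → s) ∧ q) = min(1, 0.93) = 0.93
¬((p → s) ∧ q): Gödel ¬ of 0.93 = 0 (operand ≠ 0)
(s → ¬((p → s) ∧ q)): 0.63 > 0, so result = 0
(s → p): 0.63 > 0.45, so result = 0.45
¬s: Gödel ¬ of 0.63 = 0 (operand ≠ 0)
(s → ¬s): 0.63 > 0, so result = 0
((s → p) → (s → ¬s)): 0.45 > 0, so result = 0
((s → ¬((p → s) ∧ q)) → ((s → p) → (s → ¬s))): 0 ≤ 0, so result = 1
((((s → p) → (s → ¬s)) → (s → ¬((p → s) ∧ q))) ∨ ((s → ¬((p → s) ∧ q)) → ((s → p) → (s → ¬s)))) = max(1, 1) = 1

1.00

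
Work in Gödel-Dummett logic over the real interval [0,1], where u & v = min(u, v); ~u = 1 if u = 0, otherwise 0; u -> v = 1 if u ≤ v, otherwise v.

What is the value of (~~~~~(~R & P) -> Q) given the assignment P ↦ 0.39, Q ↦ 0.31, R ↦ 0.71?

0.31

~R: Gödel ¬ of 0.71 = 0 (operand ≠ 0)
(~R & P) = min(0, 0.39) = 0
~(~R & P): Gödel ¬ of 0 = 1 (operand is 0)
~~(~R & P): Gödel ¬ of 1 = 0 (operand ≠ 0)
~~~(~R & P): Gödel ¬ of 0 = 1 (operand is 0)
~~~~(~R & P): Gödel ¬ of 1 = 0 (operand ≠ 0)
~~~~~(~R & P): Gödel ¬ of 0 = 1 (operand is 0)
(~~~~~(~R & P) -> Q): 1 > 0.31, so result = 0.31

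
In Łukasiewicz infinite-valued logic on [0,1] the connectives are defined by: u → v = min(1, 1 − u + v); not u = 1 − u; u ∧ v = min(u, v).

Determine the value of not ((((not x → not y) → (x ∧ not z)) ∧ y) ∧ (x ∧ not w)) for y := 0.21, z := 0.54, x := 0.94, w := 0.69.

0.79

not x: Łukasiewicz ¬ gives 1 − 0.94 = 0.06
not y: Łukasiewicz ¬ gives 1 − 0.21 = 0.79
(not x → not y): min(1, 1 − 0.06 + 0.79) = 1
not z: Łukasiewicz ¬ gives 1 − 0.54 = 0.46
(x ∧ not z) = min(0.94, 0.46) = 0.46
((not x → not y) → (x ∧ not z)): min(1, 1 − 1 + 0.46) = 0.46
(((not x → not y) → (x ∧ not z)) ∧ y) = min(0.46, 0.21) = 0.21
not w: Łukasiewicz ¬ gives 1 − 0.69 = 0.31
(x ∧ not w) = min(0.94, 0.31) = 0.31
((((not x → not y) → (x ∧ not z)) ∧ y) ∧ (x ∧ not w)) = min(0.21, 0.31) = 0.21
not ((((not x → not y) → (x ∧ not z)) ∧ y) ∧ (x ∧ not w)): Łukasiewicz ¬ gives 1 − 0.21 = 0.79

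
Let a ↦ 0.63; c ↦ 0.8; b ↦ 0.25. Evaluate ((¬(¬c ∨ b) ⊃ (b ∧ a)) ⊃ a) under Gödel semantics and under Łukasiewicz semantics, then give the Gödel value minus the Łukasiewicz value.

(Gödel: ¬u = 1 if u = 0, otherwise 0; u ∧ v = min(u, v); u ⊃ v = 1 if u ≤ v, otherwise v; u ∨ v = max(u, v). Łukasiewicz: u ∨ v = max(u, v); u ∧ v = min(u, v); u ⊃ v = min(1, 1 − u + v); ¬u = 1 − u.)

Gödel evaluation:
  ¬c: Gödel ¬ of 0.8 = 0 (operand ≠ 0)
  (¬c ∨ b) = max(0, 0.25) = 0.25
  ¬(¬c ∨ b): Gödel ¬ of 0.25 = 0 (operand ≠ 0)
  (b ∧ a) = min(0.25, 0.63) = 0.25
  (¬(¬c ∨ b) ⊃ (b ∧ a)): 0 ≤ 0.25, so result = 1
  ((¬(¬c ∨ b) ⊃ (b ∧ a)) ⊃ a): 1 > 0.63, so result = 0.63
  Gödel value = 0.63
Łukasiewicz evaluation:
  ¬c: Łukasiewicz ¬ gives 1 − 0.8 = 0.2
  (¬c ∨ b) = max(0.2, 0.25) = 0.25
  ¬(¬c ∨ b): Łukasiewicz ¬ gives 1 − 0.25 = 0.75
  (b ∧ a) = min(0.25, 0.63) = 0.25
  (¬(¬c ∨ b) ⊃ (b ∧ a)): min(1, 1 − 0.75 + 0.25) = 0.5
  ((¬(¬c ∨ b) ⊃ (b ∧ a)) ⊃ a): min(1, 1 − 0.5 + 0.63) = 1
  Łukasiewicz value = 1
Difference: 0.63 − 1 = -0.37

-0.37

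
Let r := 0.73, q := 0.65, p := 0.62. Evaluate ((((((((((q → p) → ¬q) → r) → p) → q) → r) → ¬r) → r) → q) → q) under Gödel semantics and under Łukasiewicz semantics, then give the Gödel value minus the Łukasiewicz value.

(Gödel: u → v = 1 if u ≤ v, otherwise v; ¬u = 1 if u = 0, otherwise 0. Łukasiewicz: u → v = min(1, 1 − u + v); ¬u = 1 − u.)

Gödel evaluation:
  (q → p): 0.65 > 0.62, so result = 0.62
  ¬q: Gödel ¬ of 0.65 = 0 (operand ≠ 0)
  ((q → p) → ¬q): 0.62 > 0, so result = 0
  (((q → p) → ¬q) → r): 0 ≤ 0.73, so result = 1
  ((((q → p) → ¬q) → r) → p): 1 > 0.62, so result = 0.62
  (((((q → p) → ¬q) → r) → p) → q): 0.62 ≤ 0.65, so result = 1
  ((((((q → p) → ¬q) → r) → p) → q) → r): 1 > 0.73, so result = 0.73
  ¬r: Gödel ¬ of 0.73 = 0 (operand ≠ 0)
  (((((((q → p) → ¬q) → r) → p) → q) → r) → ¬r): 0.73 > 0, so result = 0
  ((((((((q → p) → ¬q) → r) → p) → q) → r) → ¬r) → r): 0 ≤ 0.73, so result = 1
  (((((((((q → p) → ¬q) → r) → p) → q) → r) → ¬r) → r) → q): 1 > 0.65, so result = 0.65
  ((((((((((q → p) → ¬q) → r) → p) → q) → r) → ¬r) → r) → q) → q): 0.65 ≤ 0.65, so result = 1
  Gödel value = 1
Łukasiewicz evaluation:
  (q → p): min(1, 1 − 0.65 + 0.62) = 0.97
  ¬q: Łukasiewicz ¬ gives 1 − 0.65 = 0.35
  ((q → p) → ¬q): min(1, 1 − 0.97 + 0.35) = 0.38
  (((q → p) → ¬q) → r): min(1, 1 − 0.38 + 0.73) = 1
  ((((q → p) → ¬q) → r) → p): min(1, 1 − 1 + 0.62) = 0.62
  (((((q → p) → ¬q) → r) → p) → q): min(1, 1 − 0.62 + 0.65) = 1
  ((((((q → p) → ¬q) → r) → p) → q) → r): min(1, 1 − 1 + 0.73) = 0.73
  ¬r: Łukasiewicz ¬ gives 1 − 0.73 = 0.27
  (((((((q → p) → ¬q) → r) → p) → q) → r) → ¬r): min(1, 1 − 0.73 + 0.27) = 0.54
  ((((((((q → p) → ¬q) → r) → p) → q) → r) → ¬r) → r): min(1, 1 − 0.54 + 0.73) = 1
  (((((((((q → p) → ¬q) → r) → p) → q) → r) → ¬r) → r) → q): min(1, 1 − 1 + 0.65) = 0.65
  ((((((((((q → p) → ¬q) → r) → p) → q) → r) → ¬r) → r) → q) → q): min(1, 1 − 0.65 + 0.65) = 1
  Łukasiewicz value = 1
Difference: 1 − 1 = 0.00

0.00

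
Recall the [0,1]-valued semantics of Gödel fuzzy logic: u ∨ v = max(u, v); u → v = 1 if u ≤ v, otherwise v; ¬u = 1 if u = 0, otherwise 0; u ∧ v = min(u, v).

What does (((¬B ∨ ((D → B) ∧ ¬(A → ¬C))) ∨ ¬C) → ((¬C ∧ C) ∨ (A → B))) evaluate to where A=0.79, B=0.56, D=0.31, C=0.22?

¬B: Gödel ¬ of 0.56 = 0 (operand ≠ 0)
(D → B): 0.31 ≤ 0.56, so result = 1
¬C: Gödel ¬ of 0.22 = 0 (operand ≠ 0)
(A → ¬C): 0.79 > 0, so result = 0
¬(A → ¬C): Gödel ¬ of 0 = 1 (operand is 0)
((D → B) ∧ ¬(A → ¬C)) = min(1, 1) = 1
(¬B ∨ ((D → B) ∧ ¬(A → ¬C))) = max(0, 1) = 1
¬C: Gödel ¬ of 0.22 = 0 (operand ≠ 0)
((¬B ∨ ((D → B) ∧ ¬(A → ¬C))) ∨ ¬C) = max(1, 0) = 1
¬C: Gödel ¬ of 0.22 = 0 (operand ≠ 0)
(¬C ∧ C) = min(0, 0.22) = 0
(A → B): 0.79 > 0.56, so result = 0.56
((¬C ∧ C) ∨ (A → B)) = max(0, 0.56) = 0.56
(((¬B ∨ ((D → B) ∧ ¬(A → ¬C))) ∨ ¬C) → ((¬C ∧ C) ∨ (A → B))): 1 > 0.56, so result = 0.56

0.56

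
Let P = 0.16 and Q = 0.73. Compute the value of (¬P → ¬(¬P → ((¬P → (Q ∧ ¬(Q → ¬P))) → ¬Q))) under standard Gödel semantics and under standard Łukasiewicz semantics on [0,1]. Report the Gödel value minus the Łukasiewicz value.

Gödel evaluation:
  ¬P: Gödel ¬ of 0.16 = 0 (operand ≠ 0)
  ¬P: Gödel ¬ of 0.16 = 0 (operand ≠ 0)
  ¬P: Gödel ¬ of 0.16 = 0 (operand ≠ 0)
  ¬P: Gödel ¬ of 0.16 = 0 (operand ≠ 0)
  (Q → ¬P): 0.73 > 0, so result = 0
  ¬(Q → ¬P): Gödel ¬ of 0 = 1 (operand is 0)
  (Q ∧ ¬(Q → ¬P)) = min(0.73, 1) = 0.73
  (¬P → (Q ∧ ¬(Q → ¬P))): 0 ≤ 0.73, so result = 1
  ¬Q: Gödel ¬ of 0.73 = 0 (operand ≠ 0)
  ((¬P → (Q ∧ ¬(Q → ¬P))) → ¬Q): 1 > 0, so result = 0
  (¬P → ((¬P → (Q ∧ ¬(Q → ¬P))) → ¬Q)): 0 ≤ 0, so result = 1
  ¬(¬P → ((¬P → (Q ∧ ¬(Q → ¬P))) → ¬Q)): Gödel ¬ of 1 = 0 (operand ≠ 0)
  (¬P → ¬(¬P → ((¬P → (Q ∧ ¬(Q → ¬P))) → ¬Q))): 0 ≤ 0, so result = 1
  Gödel value = 1
Łukasiewicz evaluation:
  ¬P: Łukasiewicz ¬ gives 1 − 0.16 = 0.84
  ¬P: Łukasiewicz ¬ gives 1 − 0.16 = 0.84
  ¬P: Łukasiewicz ¬ gives 1 − 0.16 = 0.84
  ¬P: Łukasiewicz ¬ gives 1 − 0.16 = 0.84
  (Q → ¬P): min(1, 1 − 0.73 + 0.84) = 1
  ¬(Q → ¬P): Łukasiewicz ¬ gives 1 − 1 = 0
  (Q ∧ ¬(Q → ¬P)) = min(0.73, 0) = 0
  (¬P → (Q ∧ ¬(Q → ¬P))): min(1, 1 − 0.84 + 0) = 0.16
  ¬Q: Łukasiewicz ¬ gives 1 − 0.73 = 0.27
  ((¬P → (Q ∧ ¬(Q → ¬P))) → ¬Q): min(1, 1 − 0.16 + 0.27) = 1
  (¬P → ((¬P → (Q ∧ ¬(Q → ¬P))) → ¬Q)): min(1, 1 − 0.84 + 1) = 1
  ¬(¬P → ((¬P → (Q ∧ ¬(Q → ¬P))) → ¬Q)): Łukasiewicz ¬ gives 1 − 1 = 0
  (¬P → ¬(¬P → ((¬P → (Q ∧ ¬(Q → ¬P))) → ¬Q))): min(1, 1 − 0.84 + 0) = 0.16
  Łukasiewicz value = 0.16
Difference: 1 − 0.16 = 0.84

0.84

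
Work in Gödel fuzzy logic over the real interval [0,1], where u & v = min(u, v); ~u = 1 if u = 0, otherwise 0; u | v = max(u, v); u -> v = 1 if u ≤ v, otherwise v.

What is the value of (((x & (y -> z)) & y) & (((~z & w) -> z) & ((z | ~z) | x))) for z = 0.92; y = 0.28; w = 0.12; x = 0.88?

0.28

(y -> z): 0.28 ≤ 0.92, so result = 1
(x & (y -> z)) = min(0.88, 1) = 0.88
((x & (y -> z)) & y) = min(0.88, 0.28) = 0.28
~z: Gödel ¬ of 0.92 = 0 (operand ≠ 0)
(~z & w) = min(0, 0.12) = 0
((~z & w) -> z): 0 ≤ 0.92, so result = 1
~z: Gödel ¬ of 0.92 = 0 (operand ≠ 0)
(z | ~z) = max(0.92, 0) = 0.92
((z | ~z) | x) = max(0.92, 0.88) = 0.92
(((~z & w) -> z) & ((z | ~z) | x)) = min(1, 0.92) = 0.92
(((x & (y -> z)) & y) & (((~z & w) -> z) & ((z | ~z) | x))) = min(0.28, 0.92) = 0.28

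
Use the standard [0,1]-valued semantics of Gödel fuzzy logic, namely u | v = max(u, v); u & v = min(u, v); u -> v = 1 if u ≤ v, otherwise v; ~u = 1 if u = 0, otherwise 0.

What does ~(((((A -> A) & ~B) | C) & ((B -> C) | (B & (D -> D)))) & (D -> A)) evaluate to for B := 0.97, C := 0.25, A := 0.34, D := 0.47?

(A -> A): 0.34 ≤ 0.34, so result = 1
~B: Gödel ¬ of 0.97 = 0 (operand ≠ 0)
((A -> A) & ~B) = min(1, 0) = 0
(((A -> A) & ~B) | C) = max(0, 0.25) = 0.25
(B -> C): 0.97 > 0.25, so result = 0.25
(D -> D): 0.47 ≤ 0.47, so result = 1
(B & (D -> D)) = min(0.97, 1) = 0.97
((B -> C) | (B & (D -> D))) = max(0.25, 0.97) = 0.97
((((A -> A) & ~B) | C) & ((B -> C) | (B & (D -> D)))) = min(0.25, 0.97) = 0.25
(D -> A): 0.47 > 0.34, so result = 0.34
(((((A -> A) & ~B) | C) & ((B -> C) | (B & (D -> D)))) & (D -> A)) = min(0.25, 0.34) = 0.25
~(((((A -> A) & ~B) | C) & ((B -> C) | (B & (D -> D)))) & (D -> A)): Gödel ¬ of 0.25 = 0 (operand ≠ 0)

0.00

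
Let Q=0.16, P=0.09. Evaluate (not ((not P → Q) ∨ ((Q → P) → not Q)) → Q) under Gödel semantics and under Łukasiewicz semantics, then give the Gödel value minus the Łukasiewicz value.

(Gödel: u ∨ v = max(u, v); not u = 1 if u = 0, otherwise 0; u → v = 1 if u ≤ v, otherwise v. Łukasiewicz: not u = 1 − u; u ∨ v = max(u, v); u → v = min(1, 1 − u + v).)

Gödel evaluation:
  not P: Gödel ¬ of 0.09 = 0 (operand ≠ 0)
  (not P → Q): 0 ≤ 0.16, so result = 1
  (Q → P): 0.16 > 0.09, so result = 0.09
  not Q: Gödel ¬ of 0.16 = 0 (operand ≠ 0)
  ((Q → P) → not Q): 0.09 > 0, so result = 0
  ((not P → Q) ∨ ((Q → P) → not Q)) = max(1, 0) = 1
  not ((not P → Q) ∨ ((Q → P) → not Q)): Gödel ¬ of 1 = 0 (operand ≠ 0)
  (not ((not P → Q) ∨ ((Q → P) → not Q)) → Q): 0 ≤ 0.16, so result = 1
  Gödel value = 1
Łukasiewicz evaluation:
  not P: Łukasiewicz ¬ gives 1 − 0.09 = 0.91
  (not P → Q): min(1, 1 − 0.91 + 0.16) = 0.25
  (Q → P): min(1, 1 − 0.16 + 0.09) = 0.93
  not Q: Łukasiewicz ¬ gives 1 − 0.16 = 0.84
  ((Q → P) → not Q): min(1, 1 − 0.93 + 0.84) = 0.91
  ((not P → Q) ∨ ((Q → P) → not Q)) = max(0.25, 0.91) = 0.91
  not ((not P → Q) ∨ ((Q → P) → not Q)): Łukasiewicz ¬ gives 1 − 0.91 = 0.09
  (not ((not P → Q) ∨ ((Q → P) → not Q)) → Q): min(1, 1 − 0.09 + 0.16) = 1
  Łukasiewicz value = 1
Difference: 1 − 1 = 0.00

0.00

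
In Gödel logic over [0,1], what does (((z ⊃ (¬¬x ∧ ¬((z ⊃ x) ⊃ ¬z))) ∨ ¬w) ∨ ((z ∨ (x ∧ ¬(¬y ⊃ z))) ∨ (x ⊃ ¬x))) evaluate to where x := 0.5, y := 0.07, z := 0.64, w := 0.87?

1.00

¬x: Gödel ¬ of 0.5 = 0 (operand ≠ 0)
¬¬x: Gödel ¬ of 0 = 1 (operand is 0)
(z ⊃ x): 0.64 > 0.5, so result = 0.5
¬z: Gödel ¬ of 0.64 = 0 (operand ≠ 0)
((z ⊃ x) ⊃ ¬z): 0.5 > 0, so result = 0
¬((z ⊃ x) ⊃ ¬z): Gödel ¬ of 0 = 1 (operand is 0)
(¬¬x ∧ ¬((z ⊃ x) ⊃ ¬z)) = min(1, 1) = 1
(z ⊃ (¬¬x ∧ ¬((z ⊃ x) ⊃ ¬z))): 0.64 ≤ 1, so result = 1
¬w: Gödel ¬ of 0.87 = 0 (operand ≠ 0)
((z ⊃ (¬¬x ∧ ¬((z ⊃ x) ⊃ ¬z))) ∨ ¬w) = max(1, 0) = 1
¬y: Gödel ¬ of 0.07 = 0 (operand ≠ 0)
(¬y ⊃ z): 0 ≤ 0.64, so result = 1
¬(¬y ⊃ z): Gödel ¬ of 1 = 0 (operand ≠ 0)
(x ∧ ¬(¬y ⊃ z)) = min(0.5, 0) = 0
(z ∨ (x ∧ ¬(¬y ⊃ z))) = max(0.64, 0) = 0.64
¬x: Gödel ¬ of 0.5 = 0 (operand ≠ 0)
(x ⊃ ¬x): 0.5 > 0, so result = 0
((z ∨ (x ∧ ¬(¬y ⊃ z))) ∨ (x ⊃ ¬x)) = max(0.64, 0) = 0.64
(((z ⊃ (¬¬x ∧ ¬((z ⊃ x) ⊃ ¬z))) ∨ ¬w) ∨ ((z ∨ (x ∧ ¬(¬y ⊃ z))) ∨ (x ⊃ ¬x))) = max(1, 0.64) = 1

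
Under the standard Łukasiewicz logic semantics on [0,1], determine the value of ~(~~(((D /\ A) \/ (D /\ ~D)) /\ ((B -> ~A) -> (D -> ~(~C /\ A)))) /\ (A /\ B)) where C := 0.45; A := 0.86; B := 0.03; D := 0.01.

(D /\ A) = min(0.01, 0.86) = 0.01
~D: Łukasiewicz ¬ gives 1 − 0.01 = 0.99
(D /\ ~D) = min(0.01, 0.99) = 0.01
((D /\ A) \/ (D /\ ~D)) = max(0.01, 0.01) = 0.01
~A: Łukasiewicz ¬ gives 1 − 0.86 = 0.14
(B -> ~A): min(1, 1 − 0.03 + 0.14) = 1
~C: Łukasiewicz ¬ gives 1 − 0.45 = 0.55
(~C /\ A) = min(0.55, 0.86) = 0.55
~(~C /\ A): Łukasiewicz ¬ gives 1 − 0.55 = 0.45
(D -> ~(~C /\ A)): min(1, 1 − 0.01 + 0.45) = 1
((B -> ~A) -> (D -> ~(~C /\ A))): min(1, 1 − 1 + 1) = 1
(((D /\ A) \/ (D /\ ~D)) /\ ((B -> ~A) -> (D -> ~(~C /\ A)))) = min(0.01, 1) = 0.01
~(((D /\ A) \/ (D /\ ~D)) /\ ((B -> ~A) -> (D -> ~(~C /\ A)))): Łukasiewicz ¬ gives 1 − 0.01 = 0.99
~~(((D /\ A) \/ (D /\ ~D)) /\ ((B -> ~A) -> (D -> ~(~C /\ A)))): Łukasiewicz ¬ gives 1 − 0.99 = 0.01
(A /\ B) = min(0.86, 0.03) = 0.03
(~~(((D /\ A) \/ (D /\ ~D)) /\ ((B -> ~A) -> (D -> ~(~C /\ A)))) /\ (A /\ B)) = min(0.01, 0.03) = 0.01
~(~~(((D /\ A) \/ (D /\ ~D)) /\ ((B -> ~A) -> (D -> ~(~C /\ A)))) /\ (A /\ B)): Łukasiewicz ¬ gives 1 − 0.01 = 0.99

0.99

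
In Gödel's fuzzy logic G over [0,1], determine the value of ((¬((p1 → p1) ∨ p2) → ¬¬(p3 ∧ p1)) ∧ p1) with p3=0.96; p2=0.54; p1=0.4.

0.40

(p1 → p1): 0.4 ≤ 0.4, so result = 1
((p1 → p1) ∨ p2) = max(1, 0.54) = 1
¬((p1 → p1) ∨ p2): Gödel ¬ of 1 = 0 (operand ≠ 0)
(p3 ∧ p1) = min(0.96, 0.4) = 0.4
¬(p3 ∧ p1): Gödel ¬ of 0.4 = 0 (operand ≠ 0)
¬¬(p3 ∧ p1): Gödel ¬ of 0 = 1 (operand is 0)
(¬((p1 → p1) ∨ p2) → ¬¬(p3 ∧ p1)): 0 ≤ 1, so result = 1
((¬((p1 → p1) ∨ p2) → ¬¬(p3 ∧ p1)) ∧ p1) = min(1, 0.4) = 0.4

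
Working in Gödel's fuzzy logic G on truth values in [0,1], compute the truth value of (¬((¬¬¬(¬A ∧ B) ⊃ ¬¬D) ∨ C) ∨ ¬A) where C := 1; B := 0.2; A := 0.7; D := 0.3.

¬A: Gödel ¬ of 0.7 = 0 (operand ≠ 0)
(¬A ∧ B) = min(0, 0.2) = 0
¬(¬A ∧ B): Gödel ¬ of 0 = 1 (operand is 0)
¬¬(¬A ∧ B): Gödel ¬ of 1 = 0 (operand ≠ 0)
¬¬¬(¬A ∧ B): Gödel ¬ of 0 = 1 (operand is 0)
¬D: Gödel ¬ of 0.3 = 0 (operand ≠ 0)
¬¬D: Gödel ¬ of 0 = 1 (operand is 0)
(¬¬¬(¬A ∧ B) ⊃ ¬¬D): 1 ≤ 1, so result = 1
((¬¬¬(¬A ∧ B) ⊃ ¬¬D) ∨ C) = max(1, 1) = 1
¬((¬¬¬(¬A ∧ B) ⊃ ¬¬D) ∨ C): Gödel ¬ of 1 = 0 (operand ≠ 0)
¬A: Gödel ¬ of 0.7 = 0 (operand ≠ 0)
(¬((¬¬¬(¬A ∧ B) ⊃ ¬¬D) ∨ C) ∨ ¬A) = max(0, 0) = 0

0.00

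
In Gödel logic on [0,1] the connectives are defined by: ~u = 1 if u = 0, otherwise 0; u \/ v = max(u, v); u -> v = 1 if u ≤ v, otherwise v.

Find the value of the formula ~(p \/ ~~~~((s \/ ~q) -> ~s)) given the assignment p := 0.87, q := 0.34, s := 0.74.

~q: Gödel ¬ of 0.34 = 0 (operand ≠ 0)
(s \/ ~q) = max(0.74, 0) = 0.74
~s: Gödel ¬ of 0.74 = 0 (operand ≠ 0)
((s \/ ~q) -> ~s): 0.74 > 0, so result = 0
~((s \/ ~q) -> ~s): Gödel ¬ of 0 = 1 (operand is 0)
~~((s \/ ~q) -> ~s): Gödel ¬ of 1 = 0 (operand ≠ 0)
~~~((s \/ ~q) -> ~s): Gödel ¬ of 0 = 1 (operand is 0)
~~~~((s \/ ~q) -> ~s): Gödel ¬ of 1 = 0 (operand ≠ 0)
(p \/ ~~~~((s \/ ~q) -> ~s)) = max(0.87, 0) = 0.87
~(p \/ ~~~~((s \/ ~q) -> ~s)): Gödel ¬ of 0.87 = 0 (operand ≠ 0)

0.00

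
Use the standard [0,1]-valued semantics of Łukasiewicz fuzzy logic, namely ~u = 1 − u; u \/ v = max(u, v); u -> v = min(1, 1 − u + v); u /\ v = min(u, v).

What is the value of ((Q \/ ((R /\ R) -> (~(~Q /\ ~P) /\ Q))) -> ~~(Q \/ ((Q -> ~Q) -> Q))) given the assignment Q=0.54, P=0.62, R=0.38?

(R /\ R) = min(0.38, 0.38) = 0.38
~Q: Łukasiewicz ¬ gives 1 − 0.54 = 0.46
~P: Łukasiewicz ¬ gives 1 − 0.62 = 0.38
(~Q /\ ~P) = min(0.46, 0.38) = 0.38
~(~Q /\ ~P): Łukasiewicz ¬ gives 1 − 0.38 = 0.62
(~(~Q /\ ~P) /\ Q) = min(0.62, 0.54) = 0.54
((R /\ R) -> (~(~Q /\ ~P) /\ Q)): min(1, 1 − 0.38 + 0.54) = 1
(Q \/ ((R /\ R) -> (~(~Q /\ ~P) /\ Q))) = max(0.54, 1) = 1
~Q: Łukasiewicz ¬ gives 1 − 0.54 = 0.46
(Q -> ~Q): min(1, 1 − 0.54 + 0.46) = 0.92
((Q -> ~Q) -> Q): min(1, 1 − 0.92 + 0.54) = 0.62
(Q \/ ((Q -> ~Q) -> Q)) = max(0.54, 0.62) = 0.62
~(Q \/ ((Q -> ~Q) -> Q)): Łukasiewicz ¬ gives 1 − 0.62 = 0.38
~~(Q \/ ((Q -> ~Q) -> Q)): Łukasiewicz ¬ gives 1 − 0.38 = 0.62
((Q \/ ((R /\ R) -> (~(~Q /\ ~P) /\ Q))) -> ~~(Q \/ ((Q -> ~Q) -> Q))): min(1, 1 − 1 + 0.62) = 0.62

0.62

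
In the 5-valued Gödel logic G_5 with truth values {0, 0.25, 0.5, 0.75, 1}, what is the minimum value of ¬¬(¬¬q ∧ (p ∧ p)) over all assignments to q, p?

The minimum is attained at q = 0, p = 0:
  ¬q: Gödel ¬ of 0 = 1 (operand is 0)
  ¬¬q: Gödel ¬ of 1 = 0 (operand ≠ 0)
  (p ∧ p) = min(0, 0) = 0
  (¬¬q ∧ (p ∧ p)) = min(0, 0) = 0
  ¬(¬¬q ∧ (p ∧ p)): Gödel ¬ of 0 = 1 (operand is 0)
  ¬¬(¬¬q ∧ (p ∧ p)): Gödel ¬ of 1 = 0 (operand ≠ 0)
Checking all 25 assignments confirms none give a value below 0.00.

0.00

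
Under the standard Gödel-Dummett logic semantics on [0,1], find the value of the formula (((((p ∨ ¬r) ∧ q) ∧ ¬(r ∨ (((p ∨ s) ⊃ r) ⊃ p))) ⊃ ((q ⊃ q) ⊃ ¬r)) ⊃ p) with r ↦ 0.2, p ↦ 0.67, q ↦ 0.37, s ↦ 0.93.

0.67

¬r: Gödel ¬ of 0.2 = 0 (operand ≠ 0)
(p ∨ ¬r) = max(0.67, 0) = 0.67
((p ∨ ¬r) ∧ q) = min(0.67, 0.37) = 0.37
(p ∨ s) = max(0.67, 0.93) = 0.93
((p ∨ s) ⊃ r): 0.93 > 0.2, so result = 0.2
(((p ∨ s) ⊃ r) ⊃ p): 0.2 ≤ 0.67, so result = 1
(r ∨ (((p ∨ s) ⊃ r) ⊃ p)) = max(0.2, 1) = 1
¬(r ∨ (((p ∨ s) ⊃ r) ⊃ p)): Gödel ¬ of 1 = 0 (operand ≠ 0)
(((p ∨ ¬r) ∧ q) ∧ ¬(r ∨ (((p ∨ s) ⊃ r) ⊃ p))) = min(0.37, 0) = 0
(q ⊃ q): 0.37 ≤ 0.37, so result = 1
¬r: Gödel ¬ of 0.2 = 0 (operand ≠ 0)
((q ⊃ q) ⊃ ¬r): 1 > 0, so result = 0
((((p ∨ ¬r) ∧ q) ∧ ¬(r ∨ (((p ∨ s) ⊃ r) ⊃ p))) ⊃ ((q ⊃ q) ⊃ ¬r)): 0 ≤ 0, so result = 1
(((((p ∨ ¬r) ∧ q) ∧ ¬(r ∨ (((p ∨ s) ⊃ r) ⊃ p))) ⊃ ((q ⊃ q) ⊃ ¬r)) ⊃ p): 1 > 0.67, so result = 0.67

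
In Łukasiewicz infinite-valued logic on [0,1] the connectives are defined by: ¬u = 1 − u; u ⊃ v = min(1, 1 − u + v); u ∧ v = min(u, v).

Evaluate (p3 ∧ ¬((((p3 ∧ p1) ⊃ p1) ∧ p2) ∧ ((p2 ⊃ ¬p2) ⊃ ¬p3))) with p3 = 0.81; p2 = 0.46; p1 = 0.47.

(p3 ∧ p1) = min(0.81, 0.47) = 0.47
((p3 ∧ p1) ⊃ p1): min(1, 1 − 0.47 + 0.47) = 1
(((p3 ∧ p1) ⊃ p1) ∧ p2) = min(1, 0.46) = 0.46
¬p2: Łukasiewicz ¬ gives 1 − 0.46 = 0.54
(p2 ⊃ ¬p2): min(1, 1 − 0.46 + 0.54) = 1
¬p3: Łukasiewicz ¬ gives 1 − 0.81 = 0.19
((p2 ⊃ ¬p2) ⊃ ¬p3): min(1, 1 − 1 + 0.19) = 0.19
((((p3 ∧ p1) ⊃ p1) ∧ p2) ∧ ((p2 ⊃ ¬p2) ⊃ ¬p3)) = min(0.46, 0.19) = 0.19
¬((((p3 ∧ p1) ⊃ p1) ∧ p2) ∧ ((p2 ⊃ ¬p2) ⊃ ¬p3)): Łukasiewicz ¬ gives 1 − 0.19 = 0.81
(p3 ∧ ¬((((p3 ∧ p1) ⊃ p1) ∧ p2) ∧ ((p2 ⊃ ¬p2) ⊃ ¬p3))) = min(0.81, 0.81) = 0.81

0.81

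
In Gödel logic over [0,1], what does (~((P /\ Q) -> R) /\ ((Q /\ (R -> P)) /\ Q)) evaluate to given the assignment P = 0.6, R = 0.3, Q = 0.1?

(P /\ Q) = min(0.6, 0.1) = 0.1
((P /\ Q) -> R): 0.1 ≤ 0.3, so result = 1
~((P /\ Q) -> R): Gödel ¬ of 1 = 0 (operand ≠ 0)
(R -> P): 0.3 ≤ 0.6, so result = 1
(Q /\ (R -> P)) = min(0.1, 1) = 0.1
((Q /\ (R -> P)) /\ Q) = min(0.1, 0.1) = 0.1
(~((P /\ Q) -> R) /\ ((Q /\ (R -> P)) /\ Q)) = min(0, 0.1) = 0

0.00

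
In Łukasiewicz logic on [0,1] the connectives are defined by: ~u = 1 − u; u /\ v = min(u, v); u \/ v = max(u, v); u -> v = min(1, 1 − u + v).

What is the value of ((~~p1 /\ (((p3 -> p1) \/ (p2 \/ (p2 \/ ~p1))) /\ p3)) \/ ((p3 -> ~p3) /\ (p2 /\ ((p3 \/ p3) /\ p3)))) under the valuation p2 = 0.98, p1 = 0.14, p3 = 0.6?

~p1: Łukasiewicz ¬ gives 1 − 0.14 = 0.86
~~p1: Łukasiewicz ¬ gives 1 − 0.86 = 0.14
(p3 -> p1): min(1, 1 − 0.6 + 0.14) = 0.54
~p1: Łukasiewicz ¬ gives 1 − 0.14 = 0.86
(p2 \/ ~p1) = max(0.98, 0.86) = 0.98
(p2 \/ (p2 \/ ~p1)) = max(0.98, 0.98) = 0.98
((p3 -> p1) \/ (p2 \/ (p2 \/ ~p1))) = max(0.54, 0.98) = 0.98
(((p3 -> p1) \/ (p2 \/ (p2 \/ ~p1))) /\ p3) = min(0.98, 0.6) = 0.6
(~~p1 /\ (((p3 -> p1) \/ (p2 \/ (p2 \/ ~p1))) /\ p3)) = min(0.14, 0.6) = 0.14
~p3: Łukasiewicz ¬ gives 1 − 0.6 = 0.4
(p3 -> ~p3): min(1, 1 − 0.6 + 0.4) = 0.8
(p3 \/ p3) = max(0.6, 0.6) = 0.6
((p3 \/ p3) /\ p3) = min(0.6, 0.6) = 0.6
(p2 /\ ((p3 \/ p3) /\ p3)) = min(0.98, 0.6) = 0.6
((p3 -> ~p3) /\ (p2 /\ ((p3 \/ p3) /\ p3))) = min(0.8, 0.6) = 0.6
((~~p1 /\ (((p3 -> p1) \/ (p2 \/ (p2 \/ ~p1))) /\ p3)) \/ ((p3 -> ~p3) /\ (p2 /\ ((p3 \/ p3) /\ p3)))) = max(0.14, 0.6) = 0.6

0.60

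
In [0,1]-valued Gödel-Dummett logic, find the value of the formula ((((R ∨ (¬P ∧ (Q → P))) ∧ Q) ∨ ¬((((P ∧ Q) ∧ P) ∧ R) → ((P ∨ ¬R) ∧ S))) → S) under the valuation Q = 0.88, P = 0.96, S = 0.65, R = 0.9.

0.65

¬P: Gödel ¬ of 0.96 = 0 (operand ≠ 0)
(Q → P): 0.88 ≤ 0.96, so result = 1
(¬P ∧ (Q → P)) = min(0, 1) = 0
(R ∨ (¬P ∧ (Q → P))) = max(0.9, 0) = 0.9
((R ∨ (¬P ∧ (Q → P))) ∧ Q) = min(0.9, 0.88) = 0.88
(P ∧ Q) = min(0.96, 0.88) = 0.88
((P ∧ Q) ∧ P) = min(0.88, 0.96) = 0.88
(((P ∧ Q) ∧ P) ∧ R) = min(0.88, 0.9) = 0.88
¬R: Gödel ¬ of 0.9 = 0 (operand ≠ 0)
(P ∨ ¬R) = max(0.96, 0) = 0.96
((P ∨ ¬R) ∧ S) = min(0.96, 0.65) = 0.65
((((P ∧ Q) ∧ P) ∧ R) → ((P ∨ ¬R) ∧ S)): 0.88 > 0.65, so result = 0.65
¬((((P ∧ Q) ∧ P) ∧ R) → ((P ∨ ¬R) ∧ S)): Gödel ¬ of 0.65 = 0 (operand ≠ 0)
(((R ∨ (¬P ∧ (Q → P))) ∧ Q) ∨ ¬((((P ∧ Q) ∧ P) ∧ R) → ((P ∨ ¬R) ∧ S))) = max(0.88, 0) = 0.88
((((R ∨ (¬P ∧ (Q → P))) ∧ Q) ∨ ¬((((P ∧ Q) ∧ P) ∧ R) → ((P ∨ ¬R) ∧ S))) → S): 0.88 > 0.65, so result = 0.65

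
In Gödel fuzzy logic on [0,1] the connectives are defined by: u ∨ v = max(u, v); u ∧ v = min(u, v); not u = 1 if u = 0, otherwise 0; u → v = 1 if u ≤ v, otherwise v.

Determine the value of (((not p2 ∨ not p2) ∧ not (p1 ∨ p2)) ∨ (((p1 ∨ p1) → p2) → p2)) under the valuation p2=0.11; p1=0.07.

0.11

not p2: Gödel ¬ of 0.11 = 0 (operand ≠ 0)
not p2: Gödel ¬ of 0.11 = 0 (operand ≠ 0)
(not p2 ∨ not p2) = max(0, 0) = 0
(p1 ∨ p2) = max(0.07, 0.11) = 0.11
not (p1 ∨ p2): Gödel ¬ of 0.11 = 0 (operand ≠ 0)
((not p2 ∨ not p2) ∧ not (p1 ∨ p2)) = min(0, 0) = 0
(p1 ∨ p1) = max(0.07, 0.07) = 0.07
((p1 ∨ p1) → p2): 0.07 ≤ 0.11, so result = 1
(((p1 ∨ p1) → p2) → p2): 1 > 0.11, so result = 0.11
(((not p2 ∨ not p2) ∧ not (p1 ∨ p2)) ∨ (((p1 ∨ p1) → p2) → p2)) = max(0, 0.11) = 0.11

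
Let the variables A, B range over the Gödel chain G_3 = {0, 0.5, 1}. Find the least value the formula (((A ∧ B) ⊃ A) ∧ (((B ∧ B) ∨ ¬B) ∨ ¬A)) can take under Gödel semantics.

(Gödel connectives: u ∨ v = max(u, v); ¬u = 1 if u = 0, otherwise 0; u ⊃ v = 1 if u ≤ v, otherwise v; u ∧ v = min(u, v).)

The minimum is attained at A = 0.5, B = 0.5:
  (A ∧ B) = min(0.5, 0.5) = 0.5
  ((A ∧ B) ⊃ A): 0.5 ≤ 0.5, so result = 1
  (B ∧ B) = min(0.5, 0.5) = 0.5
  ¬B: Gödel ¬ of 0.5 = 0 (operand ≠ 0)
  ((B ∧ B) ∨ ¬B) = max(0.5, 0) = 0.5
  ¬A: Gödel ¬ of 0.5 = 0 (operand ≠ 0)
  (((B ∧ B) ∨ ¬B) ∨ ¬A) = max(0.5, 0) = 0.5
  (((A ∧ B) ⊃ A) ∧ (((B ∧ B) ∨ ¬B) ∨ ¬A)) = min(1, 0.5) = 0.5
Checking all 9 assignments confirms none give a value below 0.50.

0.50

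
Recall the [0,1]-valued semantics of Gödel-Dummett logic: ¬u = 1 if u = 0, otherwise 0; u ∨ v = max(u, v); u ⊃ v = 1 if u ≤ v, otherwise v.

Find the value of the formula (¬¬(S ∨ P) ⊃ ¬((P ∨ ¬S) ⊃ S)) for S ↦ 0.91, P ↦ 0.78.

0.00

(S ∨ P) = max(0.91, 0.78) = 0.91
¬(S ∨ P): Gödel ¬ of 0.91 = 0 (operand ≠ 0)
¬¬(S ∨ P): Gödel ¬ of 0 = 1 (operand is 0)
¬S: Gödel ¬ of 0.91 = 0 (operand ≠ 0)
(P ∨ ¬S) = max(0.78, 0) = 0.78
((P ∨ ¬S) ⊃ S): 0.78 ≤ 0.91, so result = 1
¬((P ∨ ¬S) ⊃ S): Gödel ¬ of 1 = 0 (operand ≠ 0)
(¬¬(S ∨ P) ⊃ ¬((P ∨ ¬S) ⊃ S)): 1 > 0, so result = 0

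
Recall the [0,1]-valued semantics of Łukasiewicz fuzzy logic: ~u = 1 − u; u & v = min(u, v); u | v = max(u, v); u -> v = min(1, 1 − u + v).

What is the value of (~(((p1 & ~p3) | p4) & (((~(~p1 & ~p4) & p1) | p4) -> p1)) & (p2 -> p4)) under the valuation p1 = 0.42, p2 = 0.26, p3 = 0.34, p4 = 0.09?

0.58

~p3: Łukasiewicz ¬ gives 1 − 0.34 = 0.66
(p1 & ~p3) = min(0.42, 0.66) = 0.42
((p1 & ~p3) | p4) = max(0.42, 0.09) = 0.42
~p1: Łukasiewicz ¬ gives 1 − 0.42 = 0.58
~p4: Łukasiewicz ¬ gives 1 − 0.09 = 0.91
(~p1 & ~p4) = min(0.58, 0.91) = 0.58
~(~p1 & ~p4): Łukasiewicz ¬ gives 1 − 0.58 = 0.42
(~(~p1 & ~p4) & p1) = min(0.42, 0.42) = 0.42
((~(~p1 & ~p4) & p1) | p4) = max(0.42, 0.09) = 0.42
(((~(~p1 & ~p4) & p1) | p4) -> p1): min(1, 1 − 0.42 + 0.42) = 1
(((p1 & ~p3) | p4) & (((~(~p1 & ~p4) & p1) | p4) -> p1)) = min(0.42, 1) = 0.42
~(((p1 & ~p3) | p4) & (((~(~p1 & ~p4) & p1) | p4) -> p1)): Łukasiewicz ¬ gives 1 − 0.42 = 0.58
(p2 -> p4): min(1, 1 − 0.26 + 0.09) = 0.83
(~(((p1 & ~p3) | p4) & (((~(~p1 & ~p4) & p1) | p4) -> p1)) & (p2 -> p4)) = min(0.58, 0.83) = 0.58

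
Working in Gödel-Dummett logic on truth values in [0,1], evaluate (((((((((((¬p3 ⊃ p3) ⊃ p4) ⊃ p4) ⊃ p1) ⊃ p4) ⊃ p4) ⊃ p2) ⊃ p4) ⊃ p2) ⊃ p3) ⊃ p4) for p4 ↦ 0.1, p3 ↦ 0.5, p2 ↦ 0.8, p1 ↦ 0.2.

¬p3: Gödel ¬ of 0.5 = 0 (operand ≠ 0)
(¬p3 ⊃ p3): 0 ≤ 0.5, so result = 1
((¬p3 ⊃ p3) ⊃ p4): 1 > 0.1, so result = 0.1
(((¬p3 ⊃ p3) ⊃ p4) ⊃ p4): 0.1 ≤ 0.1, so result = 1
((((¬p3 ⊃ p3) ⊃ p4) ⊃ p4) ⊃ p1): 1 > 0.2, so result = 0.2
(((((¬p3 ⊃ p3) ⊃ p4) ⊃ p4) ⊃ p1) ⊃ p4): 0.2 > 0.1, so result = 0.1
((((((¬p3 ⊃ p3) ⊃ p4) ⊃ p4) ⊃ p1) ⊃ p4) ⊃ p4): 0.1 ≤ 0.1, so result = 1
(((((((¬p3 ⊃ p3) ⊃ p4) ⊃ p4) ⊃ p1) ⊃ p4) ⊃ p4) ⊃ p2): 1 > 0.8, so result = 0.8
((((((((¬p3 ⊃ p3) ⊃ p4) ⊃ p4) ⊃ p1) ⊃ p4) ⊃ p4) ⊃ p2) ⊃ p4): 0.8 > 0.1, so result = 0.1
(((((((((¬p3 ⊃ p3) ⊃ p4) ⊃ p4) ⊃ p1) ⊃ p4) ⊃ p4) ⊃ p2) ⊃ p4) ⊃ p2): 0.1 ≤ 0.8, so result = 1
((((((((((¬p3 ⊃ p3) ⊃ p4) ⊃ p4) ⊃ p1) ⊃ p4) ⊃ p4) ⊃ p2) ⊃ p4) ⊃ p2) ⊃ p3): 1 > 0.5, so result = 0.5
(((((((((((¬p3 ⊃ p3) ⊃ p4) ⊃ p4) ⊃ p1) ⊃ p4) ⊃ p4) ⊃ p2) ⊃ p4) ⊃ p2) ⊃ p3) ⊃ p4): 0.5 > 0.1, so result = 0.1

0.10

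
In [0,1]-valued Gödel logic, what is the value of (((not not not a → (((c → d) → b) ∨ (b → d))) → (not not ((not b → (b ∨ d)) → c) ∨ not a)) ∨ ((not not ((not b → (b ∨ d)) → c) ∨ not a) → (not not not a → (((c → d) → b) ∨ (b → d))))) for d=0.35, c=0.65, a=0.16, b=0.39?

1.00

not a: Gödel ¬ of 0.16 = 0 (operand ≠ 0)
not not a: Gödel ¬ of 0 = 1 (operand is 0)
not not not a: Gödel ¬ of 1 = 0 (operand ≠ 0)
(c → d): 0.65 > 0.35, so result = 0.35
((c → d) → b): 0.35 ≤ 0.39, so result = 1
(b → d): 0.39 > 0.35, so result = 0.35
(((c → d) → b) ∨ (b → d)) = max(1, 0.35) = 1
(not not not a → (((c → d) → b) ∨ (b → d))): 0 ≤ 1, so result = 1
not b: Gödel ¬ of 0.39 = 0 (operand ≠ 0)
(b ∨ d) = max(0.39, 0.35) = 0.39
(not b → (b ∨ d)): 0 ≤ 0.39, so result = 1
((not b → (b ∨ d)) → c): 1 > 0.65, so result = 0.65
not ((not b → (b ∨ d)) → c): Gödel ¬ of 0.65 = 0 (operand ≠ 0)
not not ((not b → (b ∨ d)) → c): Gödel ¬ of 0 = 1 (operand is 0)
not a: Gödel ¬ of 0.16 = 0 (operand ≠ 0)
(not not ((not b → (b ∨ d)) → c) ∨ not a) = max(1, 0) = 1
((not not not a → (((c → d) → b) ∨ (b → d))) → (not not ((not b → (b ∨ d)) → c) ∨ not a)): 1 ≤ 1, so result = 1
not b: Gödel ¬ of 0.39 = 0 (operand ≠ 0)
(b ∨ d) = max(0.39, 0.35) = 0.39
(not b → (b ∨ d)): 0 ≤ 0.39, so result = 1
((not b → (b ∨ d)) → c): 1 > 0.65, so result = 0.65
not ((not b → (b ∨ d)) → c): Gödel ¬ of 0.65 = 0 (operand ≠ 0)
not not ((not b → (b ∨ d)) → c): Gödel ¬ of 0 = 1 (operand is 0)
not a: Gödel ¬ of 0.16 = 0 (operand ≠ 0)
(not not ((not b → (b ∨ d)) → c) ∨ not a) = max(1, 0) = 1
not a: Gödel ¬ of 0.16 = 0 (operand ≠ 0)
not not a: Gödel ¬ of 0 = 1 (operand is 0)
not not not a: Gödel ¬ of 1 = 0 (operand ≠ 0)
(c → d): 0.65 > 0.35, so result = 0.35
((c → d) → b): 0.35 ≤ 0.39, so result = 1
(b → d): 0.39 > 0.35, so result = 0.35
(((c → d) → b) ∨ (b → d)) = max(1, 0.35) = 1
(not not not a → (((c → d) → b) ∨ (b → d))): 0 ≤ 1, so result = 1
((not not ((not b → (b ∨ d)) → c) ∨ not a) → (not not not a → (((c → d) → b) ∨ (b → d)))): 1 ≤ 1, so result = 1
(((not not not a → (((c → d) → b) ∨ (b → d))) → (not not ((not b → (b ∨ d)) → c) ∨ not a)) ∨ ((not not ((not b → (b ∨ d)) → c) ∨ not a) → (not not not a → (((c → d) → b) ∨ (b → d))))) = max(1, 1) = 1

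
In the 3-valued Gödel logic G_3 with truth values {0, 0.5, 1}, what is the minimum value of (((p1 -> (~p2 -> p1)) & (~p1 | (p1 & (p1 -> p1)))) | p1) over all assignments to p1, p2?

0.50

The minimum is attained at p1 = 0.5, p2 = 0:
  ~p2: Gödel ¬ of 0 = 1 (operand is 0)
  (~p2 -> p1): 1 > 0.5, so result = 0.5
  (p1 -> (~p2 -> p1)): 0.5 ≤ 0.5, so result = 1
  ~p1: Gödel ¬ of 0.5 = 0 (operand ≠ 0)
  (p1 -> p1): 0.5 ≤ 0.5, so result = 1
  (p1 & (p1 -> p1)) = min(0.5, 1) = 0.5
  (~p1 | (p1 & (p1 -> p1))) = max(0, 0.5) = 0.5
  ((p1 -> (~p2 -> p1)) & (~p1 | (p1 & (p1 -> p1)))) = min(1, 0.5) = 0.5
  (((p1 -> (~p2 -> p1)) & (~p1 | (p1 & (p1 -> p1)))) | p1) = max(0.5, 0.5) = 0.5
Checking all 9 assignments confirms none give a value below 0.50.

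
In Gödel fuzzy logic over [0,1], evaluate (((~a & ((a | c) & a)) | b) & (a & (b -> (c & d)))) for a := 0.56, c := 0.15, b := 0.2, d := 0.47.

0.15

~a: Gödel ¬ of 0.56 = 0 (operand ≠ 0)
(a | c) = max(0.56, 0.15) = 0.56
((a | c) & a) = min(0.56, 0.56) = 0.56
(~a & ((a | c) & a)) = min(0, 0.56) = 0
((~a & ((a | c) & a)) | b) = max(0, 0.2) = 0.2
(c & d) = min(0.15, 0.47) = 0.15
(b -> (c & d)): 0.2 > 0.15, so result = 0.15
(a & (b -> (c & d))) = min(0.56, 0.15) = 0.15
(((~a & ((a | c) & a)) | b) & (a & (b -> (c & d)))) = min(0.2, 0.15) = 0.15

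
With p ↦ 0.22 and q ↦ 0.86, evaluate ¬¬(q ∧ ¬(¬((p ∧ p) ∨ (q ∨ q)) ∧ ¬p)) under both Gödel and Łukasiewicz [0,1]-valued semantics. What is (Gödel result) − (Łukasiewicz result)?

Gödel evaluation:
  (p ∧ p) = min(0.22, 0.22) = 0.22
  (q ∨ q) = max(0.86, 0.86) = 0.86
  ((p ∧ p) ∨ (q ∨ q)) = max(0.22, 0.86) = 0.86
  ¬((p ∧ p) ∨ (q ∨ q)): Gödel ¬ of 0.86 = 0 (operand ≠ 0)
  ¬p: Gödel ¬ of 0.22 = 0 (operand ≠ 0)
  (¬((p ∧ p) ∨ (q ∨ q)) ∧ ¬p) = min(0, 0) = 0
  ¬(¬((p ∧ p) ∨ (q ∨ q)) ∧ ¬p): Gödel ¬ of 0 = 1 (operand is 0)
  (q ∧ ¬(¬((p ∧ p) ∨ (q ∨ q)) ∧ ¬p)) = min(0.86, 1) = 0.86
  ¬(q ∧ ¬(¬((p ∧ p) ∨ (q ∨ q)) ∧ ¬p)): Gödel ¬ of 0.86 = 0 (operand ≠ 0)
  ¬¬(q ∧ ¬(¬((p ∧ p) ∨ (q ∨ q)) ∧ ¬p)): Gödel ¬ of 0 = 1 (operand is 0)
  Gödel value = 1
Łukasiewicz evaluation:
  (p ∧ p) = min(0.22, 0.22) = 0.22
  (q ∨ q) = max(0.86, 0.86) = 0.86
  ((p ∧ p) ∨ (q ∨ q)) = max(0.22, 0.86) = 0.86
  ¬((p ∧ p) ∨ (q ∨ q)): Łukasiewicz ¬ gives 1 − 0.86 = 0.14
  ¬p: Łukasiewicz ¬ gives 1 − 0.22 = 0.78
  (¬((p ∧ p) ∨ (q ∨ q)) ∧ ¬p) = min(0.14, 0.78) = 0.14
  ¬(¬((p ∧ p) ∨ (q ∨ q)) ∧ ¬p): Łukasiewicz ¬ gives 1 − 0.14 = 0.86
  (q ∧ ¬(¬((p ∧ p) ∨ (q ∨ q)) ∧ ¬p)) = min(0.86, 0.86) = 0.86
  ¬(q ∧ ¬(¬((p ∧ p) ∨ (q ∨ q)) ∧ ¬p)): Łukasiewicz ¬ gives 1 − 0.86 = 0.14
  ¬¬(q ∧ ¬(¬((p ∧ p) ∨ (q ∨ q)) ∧ ¬p)): Łukasiewicz ¬ gives 1 − 0.14 = 0.86
  Łukasiewicz value = 0.86
Difference: 1 − 0.86 = 0.14

0.14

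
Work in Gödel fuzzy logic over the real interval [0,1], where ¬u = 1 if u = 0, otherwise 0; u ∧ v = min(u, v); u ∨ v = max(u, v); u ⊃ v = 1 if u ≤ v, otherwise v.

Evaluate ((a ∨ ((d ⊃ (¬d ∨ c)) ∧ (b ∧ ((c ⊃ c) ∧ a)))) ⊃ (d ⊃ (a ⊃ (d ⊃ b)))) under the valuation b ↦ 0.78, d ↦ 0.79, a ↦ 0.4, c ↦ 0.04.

¬d: Gödel ¬ of 0.79 = 0 (operand ≠ 0)
(¬d ∨ c) = max(0, 0.04) = 0.04
(d ⊃ (¬d ∨ c)): 0.79 > 0.04, so result = 0.04
(c ⊃ c): 0.04 ≤ 0.04, so result = 1
((c ⊃ c) ∧ a) = min(1, 0.4) = 0.4
(b ∧ ((c ⊃ c) ∧ a)) = min(0.78, 0.4) = 0.4
((d ⊃ (¬d ∨ c)) ∧ (b ∧ ((c ⊃ c) ∧ a))) = min(0.04, 0.4) = 0.04
(a ∨ ((d ⊃ (¬d ∨ c)) ∧ (b ∧ ((c ⊃ c) ∧ a)))) = max(0.4, 0.04) = 0.4
(d ⊃ b): 0.79 > 0.78, so result = 0.78
(a ⊃ (d ⊃ b)): 0.4 ≤ 0.78, so result = 1
(d ⊃ (a ⊃ (d ⊃ b))): 0.79 ≤ 1, so result = 1
((a ∨ ((d ⊃ (¬d ∨ c)) ∧ (b ∧ ((c ⊃ c) ∧ a)))) ⊃ (d ⊃ (a ⊃ (d ⊃ b)))): 0.4 ≤ 1, so result = 1

1.00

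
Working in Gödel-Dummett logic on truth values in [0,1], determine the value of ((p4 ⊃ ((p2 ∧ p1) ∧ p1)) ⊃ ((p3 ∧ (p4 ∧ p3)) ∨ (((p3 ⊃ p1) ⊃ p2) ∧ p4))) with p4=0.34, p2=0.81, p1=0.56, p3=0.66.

0.34

(p2 ∧ p1) = min(0.81, 0.56) = 0.56
((p2 ∧ p1) ∧ p1) = min(0.56, 0.56) = 0.56
(p4 ⊃ ((p2 ∧ p1) ∧ p1)): 0.34 ≤ 0.56, so result = 1
(p4 ∧ p3) = min(0.34, 0.66) = 0.34
(p3 ∧ (p4 ∧ p3)) = min(0.66, 0.34) = 0.34
(p3 ⊃ p1): 0.66 > 0.56, so result = 0.56
((p3 ⊃ p1) ⊃ p2): 0.56 ≤ 0.81, so result = 1
(((p3 ⊃ p1) ⊃ p2) ∧ p4) = min(1, 0.34) = 0.34
((p3 ∧ (p4 ∧ p3)) ∨ (((p3 ⊃ p1) ⊃ p2) ∧ p4)) = max(0.34, 0.34) = 0.34
((p4 ⊃ ((p2 ∧ p1) ∧ p1)) ⊃ ((p3 ∧ (p4 ∧ p3)) ∨ (((p3 ⊃ p1) ⊃ p2) ∧ p4))): 1 > 0.34, so result = 0.34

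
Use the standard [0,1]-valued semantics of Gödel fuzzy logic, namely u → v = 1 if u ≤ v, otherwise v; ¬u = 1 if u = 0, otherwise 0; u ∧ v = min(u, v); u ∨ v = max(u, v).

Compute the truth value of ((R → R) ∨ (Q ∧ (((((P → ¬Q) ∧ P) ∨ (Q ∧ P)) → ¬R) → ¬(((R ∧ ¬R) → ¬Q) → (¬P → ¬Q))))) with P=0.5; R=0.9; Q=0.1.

1.00

(R → R): 0.9 ≤ 0.9, so result = 1
¬Q: Gödel ¬ of 0.1 = 0 (operand ≠ 0)
(P → ¬Q): 0.5 > 0, so result = 0
((P → ¬Q) ∧ P) = min(0, 0.5) = 0
(Q ∧ P) = min(0.1, 0.5) = 0.1
(((P → ¬Q) ∧ P) ∨ (Q ∧ P)) = max(0, 0.1) = 0.1
¬R: Gödel ¬ of 0.9 = 0 (operand ≠ 0)
((((P → ¬Q) ∧ P) ∨ (Q ∧ P)) → ¬R): 0.1 > 0, so result = 0
¬R: Gödel ¬ of 0.9 = 0 (operand ≠ 0)
(R ∧ ¬R) = min(0.9, 0) = 0
¬Q: Gödel ¬ of 0.1 = 0 (operand ≠ 0)
((R ∧ ¬R) → ¬Q): 0 ≤ 0, so result = 1
¬P: Gödel ¬ of 0.5 = 0 (operand ≠ 0)
¬Q: Gödel ¬ of 0.1 = 0 (operand ≠ 0)
(¬P → ¬Q): 0 ≤ 0, so result = 1
(((R ∧ ¬R) → ¬Q) → (¬P → ¬Q)): 1 ≤ 1, so result = 1
¬(((R ∧ ¬R) → ¬Q) → (¬P → ¬Q)): Gödel ¬ of 1 = 0 (operand ≠ 0)
(((((P → ¬Q) ∧ P) ∨ (Q ∧ P)) → ¬R) → ¬(((R ∧ ¬R) → ¬Q) → (¬P → ¬Q))): 0 ≤ 0, so result = 1
(Q ∧ (((((P → ¬Q) ∧ P) ∨ (Q ∧ P)) → ¬R) → ¬(((R ∧ ¬R) → ¬Q) → (¬P → ¬Q)))) = min(0.1, 1) = 0.1
((R → R) ∨ (Q ∧ (((((P → ¬Q) ∧ P) ∨ (Q ∧ P)) → ¬R) → ¬(((R ∧ ¬R) → ¬Q) → (¬P → ¬Q))))) = max(1, 0.1) = 1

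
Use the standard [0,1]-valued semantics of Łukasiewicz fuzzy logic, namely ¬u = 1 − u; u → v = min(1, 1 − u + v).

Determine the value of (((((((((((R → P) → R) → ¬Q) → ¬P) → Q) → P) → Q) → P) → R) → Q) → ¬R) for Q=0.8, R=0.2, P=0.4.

(R → P): min(1, 1 − 0.2 + 0.4) = 1
((R → P) → R): min(1, 1 − 1 + 0.2) = 0.2
¬Q: Łukasiewicz ¬ gives 1 − 0.8 = 0.2
(((R → P) → R) → ¬Q): min(1, 1 − 0.2 + 0.2) = 1
¬P: Łukasiewicz ¬ gives 1 − 0.4 = 0.6
((((R → P) → R) → ¬Q) → ¬P): min(1, 1 − 1 + 0.6) = 0.6
(((((R → P) → R) → ¬Q) → ¬P) → Q): min(1, 1 − 0.6 + 0.8) = 1
((((((R → P) → R) → ¬Q) → ¬P) → Q) → P): min(1, 1 − 1 + 0.4) = 0.4
(((((((R → P) → R) → ¬Q) → ¬P) → Q) → P) → Q): min(1, 1 − 0.4 + 0.8) = 1
((((((((R → P) → R) → ¬Q) → ¬P) → Q) → P) → Q) → P): min(1, 1 − 1 + 0.4) = 0.4
(((((((((R → P) → R) → ¬Q) → ¬P) → Q) → P) → Q) → P) → R): min(1, 1 − 0.4 + 0.2) = 0.8
((((((((((R → P) → R) → ¬Q) → ¬P) → Q) → P) → Q) → P) → R) → Q): min(1, 1 − 0.8 + 0.8) = 1
¬R: Łukasiewicz ¬ gives 1 − 0.2 = 0.8
(((((((((((R → P) → R) → ¬Q) → ¬P) → Q) → P) → Q) → P) → R) → Q) → ¬R): min(1, 1 − 1 + 0.8) = 0.8

0.80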